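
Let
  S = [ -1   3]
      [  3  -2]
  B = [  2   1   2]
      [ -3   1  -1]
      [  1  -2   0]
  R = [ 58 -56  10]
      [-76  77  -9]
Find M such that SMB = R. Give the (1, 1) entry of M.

2

Isolating M: multiply by S⁻¹ from the left and B⁻¹ from the right, so M = S⁻¹RB⁻¹.
det S = -7; the adjugate gives S⁻¹ = [[2/7, 3/7], [3/7, 1/7]].
det B = 5, so B⁻¹ = [[-2/5, -4/5, -3/5], [-1/5, -2/5, -4/5], [1, 1, 1]].
S⁻¹R = [[-16, 17, -1], [14, -13, 3]].
M = (S⁻¹R)B⁻¹ = [[2, 5, -5], [0, -3, 5]].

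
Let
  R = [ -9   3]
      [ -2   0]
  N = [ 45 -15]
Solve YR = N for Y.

Y = [[-5, 0]]

Since R sits to the right of Y, Y = NR⁻¹.
det R = 6; the adjugate gives R⁻¹ = [[0, -1/2], [1/3, -3/2]].
Y = NR⁻¹ = [[45, -15]] · [[0, -1/2], [1/3, -3/2]] = [[-5, 0]].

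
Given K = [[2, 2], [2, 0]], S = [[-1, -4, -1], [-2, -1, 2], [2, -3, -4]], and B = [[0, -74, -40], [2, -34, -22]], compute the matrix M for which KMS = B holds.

M = [[5, -3, 0], [1, 4, 4]]

Left-multiply by K⁻¹ and right-multiply by S⁻¹: M = K⁻¹BS⁻¹.
det K = -4, so K⁻¹ = [[0, 1/2], [1/2, -1/2]].
det S = -2, so S⁻¹ = [[-5, 13/2, 9/2], [2, -3, -2], [-4, 11/2, 7/2]].
K⁻¹B = [[1, -17, -11], [-1, -20, -9]].
M = (K⁻¹B)S⁻¹ = [[5, -3, 0], [1, 4, 4]].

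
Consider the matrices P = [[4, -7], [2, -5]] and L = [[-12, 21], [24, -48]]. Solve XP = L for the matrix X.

Right-multiplying both sides by P⁻¹ gives X = LP⁻¹.
det P = -6; the adjugate gives P⁻¹ = [[5/6, -7/6], [1/3, -2/3]].
X = LP⁻¹ = [[-12, 21], [24, -48]] · [[5/6, -7/6], [1/3, -2/3]] = [[-3, 0], [4, 4]].

X = [[-3, 0], [4, 4]]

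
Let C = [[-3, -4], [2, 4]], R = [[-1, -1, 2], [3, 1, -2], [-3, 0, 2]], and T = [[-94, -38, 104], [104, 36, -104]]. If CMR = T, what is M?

M = C⁻¹TR⁻¹ (apply C⁻¹ on the left and R⁻¹ on the right).
C has determinant -4; C⁻¹ = [[-1, -1], [1/2, 3/4]].
det R = 4, so R⁻¹ = [[1/2, 1/2, 0], [0, 1, 1], [3/4, 3/4, 1/2]].
C⁻¹T = [[-10, 2, 0], [31, 8, -26]].
M = (C⁻¹T)R⁻¹ = [[-5, -3, 2], [-4, 4, -5]].

M = [[-5, -3, 2], [-4, 4, -5]]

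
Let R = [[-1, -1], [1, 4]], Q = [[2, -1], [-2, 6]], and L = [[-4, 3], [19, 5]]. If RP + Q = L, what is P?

P = [[1, -5], [5, 1]]

RP = L − Q = [[-6, 4], [21, -1]].
R is on the left of P, so left-multiply by R⁻¹: P = R⁻¹(L − Q).
R has determinant -3; R⁻¹ = [[-4/3, -1/3], [1/3, 1/3]].
P = R⁻¹(L − Q) = [[1, -5], [5, 1]].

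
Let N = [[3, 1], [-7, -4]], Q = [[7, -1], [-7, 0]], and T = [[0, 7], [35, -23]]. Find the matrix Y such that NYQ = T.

Isolating Y: multiply by N⁻¹ from the left and Q⁻¹ from the right, so Y = N⁻¹TQ⁻¹.
det N = -5, so N⁻¹ = [[4/5, 1/5], [-7/5, -3/5]].
det Q = -7; the adjugate gives Q⁻¹ = [[0, -1/7], [-1, -1]].
N⁻¹T = [[7, 1], [-21, 4]].
Y = (N⁻¹T)Q⁻¹ = [[-1, -2], [-4, -1]].

Y = [[-1, -2], [-4, -1]]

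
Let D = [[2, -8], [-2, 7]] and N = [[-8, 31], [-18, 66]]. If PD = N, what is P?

Since D sits to the right of P, P = ND⁻¹.
D has determinant -2; D⁻¹ = [[-7/2, -4], [-1, -1]].
P = ND⁻¹ = [[-8, 31], [-18, 66]] · [[-7/2, -4], [-1, -1]] = [[-3, 1], [-3, 6]].

P = [[-3, 1], [-3, 6]]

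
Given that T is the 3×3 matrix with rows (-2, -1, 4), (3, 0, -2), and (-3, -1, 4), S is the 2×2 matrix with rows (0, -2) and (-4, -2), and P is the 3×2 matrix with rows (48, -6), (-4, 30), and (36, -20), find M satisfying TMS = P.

Left-multiply by T⁻¹ and right-multiply by S⁻¹: M = T⁻¹PS⁻¹.
T has determinant -2; T⁻¹ = [[1, 0, -1], [3, -2, -4], [3/2, -1/2, -3/2]].
S has determinant -8; S⁻¹ = [[1/4, -1/4], [-1/2, 0]].
T⁻¹P = [[12, 14], [8, 2], [20, 6]].
M = (T⁻¹P)S⁻¹ = [[-4, -3], [1, -2], [2, -5]].

M = [[-4, -3], [1, -2], [2, -5]]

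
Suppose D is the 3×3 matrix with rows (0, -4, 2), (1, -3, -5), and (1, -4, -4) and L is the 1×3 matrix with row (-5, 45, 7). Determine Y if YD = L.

Y = [[-6, 1, -6]]

Since D sits to the right of Y, Y = LD⁻¹.
D has determinant 2; D⁻¹ = [[-4, -12, 13], [-1/2, -1, 1], [-1/2, -2, 2]].
Y = LD⁻¹ = [[-5, 45, 7]] · [[-4, -12, 13], [-1/2, -1, 1], [-1/2, -2, 2]] = [[-6, 1, -6]].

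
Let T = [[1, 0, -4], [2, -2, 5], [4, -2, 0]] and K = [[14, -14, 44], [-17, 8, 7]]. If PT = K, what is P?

P = [[-6, 4, 3], [-3, -1, -3]]

Right-multiplying both sides by T⁻¹ gives P = KT⁻¹.
det T = -6, so T⁻¹ = [[-5/3, -4/3, 4/3], [-10/3, -8/3, 13/6], [-2/3, -1/3, 1/3]].
P = KT⁻¹ = [[14, -14, 44], [-17, 8, 7]] · [[-5/3, -4/3, 4/3], [-10/3, -8/3, 13/6], [-2/3, -1/3, 1/3]] = [[-6, 4, 3], [-3, -1, -3]].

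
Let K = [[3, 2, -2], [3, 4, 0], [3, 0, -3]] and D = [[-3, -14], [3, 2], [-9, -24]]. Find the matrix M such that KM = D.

Since K multiplies M on the left, M = K⁻¹D.
det K = 6; the adjugate gives K⁻¹ = [[-2, 1, 4/3], [3/2, -1/2, -1], [-2, 1, 1]].
M = K⁻¹D = [[-2, 1, 4/3], [3/2, -1/2, -1], [-2, 1, 1]] · [[-3, -14], [3, 2], [-9, -24]] = [[-3, -2], [3, 2], [0, 6]].

M = [[-3, -2], [3, 2], [0, 6]]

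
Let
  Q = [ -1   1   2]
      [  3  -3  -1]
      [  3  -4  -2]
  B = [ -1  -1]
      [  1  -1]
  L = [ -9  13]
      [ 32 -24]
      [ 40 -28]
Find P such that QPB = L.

P = Q⁻¹LB⁻¹ (apply Q⁻¹ on the left and B⁻¹ on the right).
Q has determinant -5; Q⁻¹ = [[-2/5, 6/5, -1], [-3/5, 4/5, -1], [3/5, 1/5, 0]].
det B = 2; the adjugate gives B⁻¹ = [[-1/2, 1/2], [-1/2, -1/2]].
Q⁻¹L = [[2, -6], [-9, 1], [1, 3]].
P = (Q⁻¹L)B⁻¹ = [[2, 4], [4, -5], [-2, -1]].

P = [[2, 4], [4, -5], [-2, -1]]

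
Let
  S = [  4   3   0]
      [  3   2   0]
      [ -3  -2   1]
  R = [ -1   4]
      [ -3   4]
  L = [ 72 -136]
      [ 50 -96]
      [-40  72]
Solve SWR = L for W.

W = [[-3, -1], [-1, -5], [-4, -2]]

Isolating W: multiply by S⁻¹ from the left and R⁻¹ from the right, so W = S⁻¹LR⁻¹.
det S = -1, so S⁻¹ = [[-2, 3, 0], [3, -4, 0], [0, 1, 1]].
det R = 8; the adjugate gives R⁻¹ = [[1/2, -1/2], [3/8, -1/8]].
S⁻¹L = [[6, -16], [16, -24], [10, -24]].
W = (S⁻¹L)R⁻¹ = [[-3, -1], [-1, -5], [-4, -2]].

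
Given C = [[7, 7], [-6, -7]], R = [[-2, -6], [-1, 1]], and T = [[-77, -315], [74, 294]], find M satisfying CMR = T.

M = [[3, -3], [4, 0]]

M = C⁻¹TR⁻¹ (apply C⁻¹ on the left and R⁻¹ on the right).
det C = -7, so C⁻¹ = [[1, 1], [-6/7, -1]].
det R = -8, so R⁻¹ = [[-1/8, -3/4], [-1/8, 1/4]].
C⁻¹T = [[-3, -21], [-8, -24]].
M = (C⁻¹T)R⁻¹ = [[3, -3], [4, 0]].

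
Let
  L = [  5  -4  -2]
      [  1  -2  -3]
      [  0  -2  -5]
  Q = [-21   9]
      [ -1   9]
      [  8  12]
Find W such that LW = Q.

Left-multiplying both sides by L⁻¹ gives W = L⁻¹Q.
det L = 4, so L⁻¹ = [[1, -4, 2], [5/4, -25/4, 13/4], [-1/2, 5/2, -3/2]].
W = L⁻¹Q = [[1, -4, 2], [5/4, -25/4, 13/4], [-1/2, 5/2, -3/2]] · [[-21, 9], [-1, 9], [8, 12]] = [[-1, -3], [6, -6], [-4, 0]].

W = [[-1, -3], [6, -6], [-4, 0]]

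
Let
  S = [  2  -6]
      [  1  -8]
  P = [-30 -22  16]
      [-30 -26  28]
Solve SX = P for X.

Left-multiplying both sides by S⁻¹ gives X = S⁻¹P.
det S = -10, so S⁻¹ = [[4/5, -3/5], [1/10, -1/5]].
X = S⁻¹P = [[4/5, -3/5], [1/10, -1/5]] · [[-30, -22, 16], [-30, -26, 28]] = [[-6, -2, -4], [3, 3, -4]].

X = [[-6, -2, -4], [3, 3, -4]]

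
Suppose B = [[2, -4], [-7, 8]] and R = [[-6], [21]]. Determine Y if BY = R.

Y = [[-3], [0]]

Left-multiplying both sides by B⁻¹ gives Y = B⁻¹R.
det B = -12; the adjugate gives B⁻¹ = [[-2/3, -1/3], [-7/12, -1/6]].
Y = B⁻¹R = [[-2/3, -1/3], [-7/12, -1/6]] · [[-6], [21]] = [[-3], [0]].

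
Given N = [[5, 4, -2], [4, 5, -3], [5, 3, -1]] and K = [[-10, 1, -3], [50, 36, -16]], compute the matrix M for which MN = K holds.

M = [[-6, 5, 0], [6, 0, 4]]

Right-multiplying both sides by N⁻¹ gives M = KN⁻¹.
det N = 2, so N⁻¹ = [[2, -1, -1], [-11/2, 5/2, 7/2], [-13/2, 5/2, 9/2]].
M = KN⁻¹ = [[-10, 1, -3], [50, 36, -16]] · [[2, -1, -1], [-11/2, 5/2, 7/2], [-13/2, 5/2, 9/2]] = [[-6, 5, 0], [6, 0, 4]].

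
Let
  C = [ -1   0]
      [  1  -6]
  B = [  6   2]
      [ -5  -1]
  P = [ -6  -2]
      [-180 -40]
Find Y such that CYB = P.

Left-multiply by C⁻¹ and right-multiply by B⁻¹: Y = C⁻¹PB⁻¹.
C has determinant 6; C⁻¹ = [[-1, 0], [-1/6, -1/6]].
det B = 4, so B⁻¹ = [[-1/4, -1/2], [5/4, 3/2]].
C⁻¹P = [[6, 2], [31, 7]].
Y = (C⁻¹P)B⁻¹ = [[1, 0], [1, -5]].

Y = [[1, 0], [1, -5]]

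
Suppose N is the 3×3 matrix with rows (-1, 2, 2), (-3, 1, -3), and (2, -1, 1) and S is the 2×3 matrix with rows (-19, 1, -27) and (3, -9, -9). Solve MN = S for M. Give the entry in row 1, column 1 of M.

-4

Since N sits to the right of M, M = SN⁻¹.
det N = -2; the adjugate gives N⁻¹ = [[1, 2, 4], [3/2, 5/2, 9/2], [-1/2, -3/2, -5/2]].
M = SN⁻¹ = [[-19, 1, -27], [3, -9, -9]] · [[1, 2, 4], [3/2, 5/2, 9/2], [-1/2, -3/2, -5/2]] = [[-4, 5, -4], [-6, -3, -6]].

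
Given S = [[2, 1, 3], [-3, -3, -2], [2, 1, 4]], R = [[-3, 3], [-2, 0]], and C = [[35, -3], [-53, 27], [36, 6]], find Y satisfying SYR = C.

Y = S⁻¹CR⁻¹ (apply S⁻¹ on the left and R⁻¹ on the right).
det S = -3, so S⁻¹ = [[10/3, 1/3, -7/3], [-8/3, -2/3, 5/3], [-1, 0, 1]].
det R = 6, so R⁻¹ = [[0, -1/2], [1/3, -1/2]].
S⁻¹C = [[15, -15], [2, 0], [1, 9]].
Y = (S⁻¹C)R⁻¹ = [[-5, 0], [0, -1], [3, -5]].

Y = [[-5, 0], [0, -1], [3, -5]]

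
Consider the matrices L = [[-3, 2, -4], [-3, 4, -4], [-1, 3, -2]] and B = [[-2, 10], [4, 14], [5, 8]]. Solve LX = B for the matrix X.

X = [[0, -2], [3, 2], [2, 0]]

L is on the left of X, so left-multiply by L⁻¹: X = L⁻¹B.
L has determinant 4; L⁻¹ = [[1, -2, 2], [-1/2, 1/2, 0], [-5/4, 7/4, -3/2]].
X = L⁻¹B = [[1, -2, 2], [-1/2, 1/2, 0], [-5/4, 7/4, -3/2]] · [[-2, 10], [4, 14], [5, 8]] = [[0, -2], [3, 2], [2, 0]].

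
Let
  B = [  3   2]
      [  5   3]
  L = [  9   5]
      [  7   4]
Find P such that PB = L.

B is on the right of P, so right-multiply by B⁻¹: P = LB⁻¹.
det B = -1; the adjugate gives B⁻¹ = [[-3, 2], [5, -3]].
P = LB⁻¹ = [[9, 5], [7, 4]] · [[-3, 2], [5, -3]] = [[-2, 3], [-1, 2]].

P = [[-2, 3], [-1, 2]]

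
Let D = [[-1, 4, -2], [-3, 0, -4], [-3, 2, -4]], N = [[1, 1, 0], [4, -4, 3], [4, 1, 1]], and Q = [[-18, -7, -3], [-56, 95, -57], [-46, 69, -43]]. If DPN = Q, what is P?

P = [[0, 0, -5], [1, 3, -2], [-3, 5, 3]]

Left-multiply by D⁻¹ and right-multiply by N⁻¹: P = D⁻¹QN⁻¹.
det D = 4, so D⁻¹ = [[2, 3, -4], [0, -1/2, 1/2], [-3/2, -5/2, 3]].
det N = 1; the adjugate gives N⁻¹ = [[-7, -1, 3], [8, 1, -3], [20, 3, -8]].
D⁻¹Q = [[-20, -5, -5], [5, -13, 7], [29, -20, 18]].
P = (D⁻¹Q)N⁻¹ = [[0, 0, -5], [1, 3, -2], [-3, 5, 3]].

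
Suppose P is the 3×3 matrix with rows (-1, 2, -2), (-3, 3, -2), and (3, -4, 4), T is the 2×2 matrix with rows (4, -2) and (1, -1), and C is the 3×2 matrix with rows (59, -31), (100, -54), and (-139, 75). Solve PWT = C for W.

W = [[-4, -5], [1, -5], [-4, -4]]

Isolating W: multiply by P⁻¹ from the left and T⁻¹ from the right, so W = P⁻¹CT⁻¹.
det P = 2; the adjugate gives P⁻¹ = [[2, 0, 1], [3, 1, 2], [3/2, 1, 3/2]].
T has determinant -2; T⁻¹ = [[1/2, -1], [1/2, -2]].
P⁻¹C = [[-21, 13], [-1, 3], [-20, 12]].
W = (P⁻¹C)T⁻¹ = [[-4, -5], [1, -5], [-4, -4]].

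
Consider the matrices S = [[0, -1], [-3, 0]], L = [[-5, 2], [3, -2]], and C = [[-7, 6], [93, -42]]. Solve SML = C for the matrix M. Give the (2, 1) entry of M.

1

Left-multiply by S⁻¹ and right-multiply by L⁻¹: M = S⁻¹CL⁻¹.
det S = -3; the adjugate gives S⁻¹ = [[0, -1/3], [-1, 0]].
L has determinant 4; L⁻¹ = [[-1/2, -1/2], [-3/4, -5/4]].
S⁻¹C = [[-31, 14], [7, -6]].
M = (S⁻¹C)L⁻¹ = [[5, -2], [1, 4]].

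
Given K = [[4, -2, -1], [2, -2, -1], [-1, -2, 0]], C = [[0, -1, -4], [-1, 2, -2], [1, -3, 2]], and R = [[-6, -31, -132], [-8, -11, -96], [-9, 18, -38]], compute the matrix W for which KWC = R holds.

W = [[5, 2, 3], [-5, -3, 1], [0, -5, -3]]

Isolating W: multiply by K⁻¹ from the left and C⁻¹ from the right, so W = K⁻¹RC⁻¹.
K has determinant -4; K⁻¹ = [[1/2, -1/2, 0], [-1/4, 1/4, -1/2], [3/2, -5/2, 1]].
det C = -4, so C⁻¹ = [[1/2, -7/2, -5/2], [0, -1, -1], [-1/4, 1/4, 1/4]].
K⁻¹R = [[1, -10, -18], [4, -4, 28], [2, -1, 4]].
W = (K⁻¹R)C⁻¹ = [[5, 2, 3], [-5, -3, 1], [0, -5, -3]].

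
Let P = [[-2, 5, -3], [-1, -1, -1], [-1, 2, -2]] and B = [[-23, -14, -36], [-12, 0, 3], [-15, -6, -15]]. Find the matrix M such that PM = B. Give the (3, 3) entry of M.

0

Since P multiplies M on the left, M = P⁻¹B.
det P = -4; the adjugate gives P⁻¹ = [[-1, -1, 2], [1/4, -1/4, -1/4], [3/4, 1/4, -7/4]].
M = P⁻¹B = [[-1, -1, 2], [1/4, -1/4, -1/4], [3/4, 1/4, -7/4]] · [[-23, -14, -36], [-12, 0, 3], [-15, -6, -15]] = [[5, 2, 3], [1, -2, -6], [6, 0, 0]].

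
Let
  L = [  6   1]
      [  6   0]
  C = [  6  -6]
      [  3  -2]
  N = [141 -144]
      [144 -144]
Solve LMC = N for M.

Left-multiply by L⁻¹ and right-multiply by C⁻¹: M = L⁻¹NC⁻¹.
L has determinant -6; L⁻¹ = [[0, 1/6], [1, -1]].
det C = 6, so C⁻¹ = [[-1/3, 1], [-1/2, 1]].
L⁻¹N = [[24, -24], [-3, 0]].
M = (L⁻¹N)C⁻¹ = [[4, 0], [1, -3]].

M = [[4, 0], [1, -3]]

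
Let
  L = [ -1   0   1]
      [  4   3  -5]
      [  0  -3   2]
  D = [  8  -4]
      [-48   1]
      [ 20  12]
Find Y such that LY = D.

Left-multiplying both sides by L⁻¹ gives Y = L⁻¹D.
L has determinant -3; L⁻¹ = [[3, 1, 1], [8/3, 2/3, 1/3], [4, 1, 1]].
Y = L⁻¹D = [[3, 1, 1], [8/3, 2/3, 1/3], [4, 1, 1]] · [[8, -4], [-48, 1], [20, 12]] = [[-4, 1], [-4, -6], [4, -3]].

Y = [[-4, 1], [-4, -6], [4, -3]]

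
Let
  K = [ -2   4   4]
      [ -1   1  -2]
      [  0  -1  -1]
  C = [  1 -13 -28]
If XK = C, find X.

X = [[-3, 5, 6]]

K is on the right of X, so right-multiply by K⁻¹: X = CK⁻¹.
det K = 6; the adjugate gives K⁻¹ = [[-1/2, 0, -2], [-1/6, 1/3, -4/3], [1/6, -1/3, 1/3]].
X = CK⁻¹ = [[1, -13, -28]] · [[-1/2, 0, -2], [-1/6, 1/3, -4/3], [1/6, -1/3, 1/3]] = [[-3, 5, 6]].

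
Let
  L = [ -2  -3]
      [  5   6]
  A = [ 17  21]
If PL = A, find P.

P = [[-1, 3]]

Right-multiplying both sides by L⁻¹ gives P = AL⁻¹.
det L = 3, so L⁻¹ = [[2, 1], [-5/3, -2/3]].
P = AL⁻¹ = [[17, 21]] · [[2, 1], [-5/3, -2/3]] = [[-1, 3]].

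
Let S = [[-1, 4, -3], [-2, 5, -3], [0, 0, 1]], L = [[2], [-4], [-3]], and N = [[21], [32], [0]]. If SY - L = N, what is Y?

SY = N + L = [[23], [28], [-3]].
S is on the left of Y, so left-multiply by S⁻¹: Y = S⁻¹(N + L).
det S = 3, so S⁻¹ = [[5/3, -4/3, 1], [2/3, -1/3, 1], [0, 0, 1]].
Y = S⁻¹(N + L) = [[-2], [3], [-3]].

Y = [[-2], [3], [-3]]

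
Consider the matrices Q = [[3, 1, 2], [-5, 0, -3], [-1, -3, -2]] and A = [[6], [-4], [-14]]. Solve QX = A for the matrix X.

Since Q multiplies X on the left, X = Q⁻¹A.
det Q = -4; the adjugate gives Q⁻¹ = [[9/4, 1, 3/4], [7/4, 1, 1/4], [-15/4, -2, -5/4]].
X = Q⁻¹A = [[9/4, 1, 3/4], [7/4, 1, 1/4], [-15/4, -2, -5/4]] · [[6], [-4], [-14]] = [[-1], [3], [3]].

X = [[-1], [3], [3]]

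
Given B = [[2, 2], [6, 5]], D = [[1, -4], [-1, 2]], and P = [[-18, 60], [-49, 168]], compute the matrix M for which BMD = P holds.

M = [[-5, -1], [-1, 4]]

Isolating M: multiply by B⁻¹ from the left and D⁻¹ from the right, so M = B⁻¹PD⁻¹.
det B = -2; the adjugate gives B⁻¹ = [[-5/2, 1], [3, -1]].
det D = -2; the adjugate gives D⁻¹ = [[-1, -2], [-1/2, -1/2]].
B⁻¹P = [[-4, 18], [-5, 12]].
M = (B⁻¹P)D⁻¹ = [[-5, -1], [-1, 4]].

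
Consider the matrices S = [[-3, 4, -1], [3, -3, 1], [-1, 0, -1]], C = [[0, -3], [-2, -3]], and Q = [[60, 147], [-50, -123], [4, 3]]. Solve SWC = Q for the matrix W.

W = [[4, 4], [-3, -5], [-5, -2]]

W = S⁻¹QC⁻¹ (apply S⁻¹ on the left and C⁻¹ on the right).
det S = 2; the adjugate gives S⁻¹ = [[3/2, 2, 1/2], [1, 1, 0], [-3/2, -2, -3/2]].
det C = -6; the adjugate gives C⁻¹ = [[1/2, -1/2], [-1/3, 0]].
S⁻¹Q = [[-8, -24], [10, 24], [4, 21]].
W = (S⁻¹Q)C⁻¹ = [[4, 4], [-3, -5], [-5, -2]].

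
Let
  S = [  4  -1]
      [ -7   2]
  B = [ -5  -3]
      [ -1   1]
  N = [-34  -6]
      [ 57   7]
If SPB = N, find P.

P = [[2, 1], [3, -5]]

Left-multiply by S⁻¹ and right-multiply by B⁻¹: P = S⁻¹NB⁻¹.
S has determinant 1; S⁻¹ = [[2, 1], [7, 4]].
B has determinant -8; B⁻¹ = [[-1/8, -3/8], [-1/8, 5/8]].
S⁻¹N = [[-11, -5], [-10, -14]].
P = (S⁻¹N)B⁻¹ = [[2, 1], [3, -5]].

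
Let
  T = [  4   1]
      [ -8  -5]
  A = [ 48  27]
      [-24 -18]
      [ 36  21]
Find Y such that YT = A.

T is on the right of Y, so right-multiply by T⁻¹: Y = AT⁻¹.
det T = -12, so T⁻¹ = [[5/12, 1/12], [-2/3, -1/3]].
Y = AT⁻¹ = [[48, 27], [-24, -18], [36, 21]] · [[5/12, 1/12], [-2/3, -1/3]] = [[2, -5], [2, 4], [1, -4]].

Y = [[2, -5], [2, 4], [1, -4]]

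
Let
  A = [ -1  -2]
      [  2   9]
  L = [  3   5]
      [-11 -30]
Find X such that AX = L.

Since A multiplies X on the left, X = A⁻¹L.
A has determinant -5; A⁻¹ = [[-9/5, -2/5], [2/5, 1/5]].
X = A⁻¹L = [[-9/5, -2/5], [2/5, 1/5]] · [[3, 5], [-11, -30]] = [[-1, 3], [-1, -4]].

X = [[-1, 3], [-1, -4]]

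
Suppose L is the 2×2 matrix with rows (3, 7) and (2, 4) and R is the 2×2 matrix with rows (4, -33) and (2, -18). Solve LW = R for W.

W = [[-1, 3], [1, -6]]

Since L multiplies W on the left, W = L⁻¹R.
det L = -2; the adjugate gives L⁻¹ = [[-2, 7/2], [1, -3/2]].
W = L⁻¹R = [[-2, 7/2], [1, -3/2]] · [[4, -33], [2, -18]] = [[-1, 3], [1, -6]].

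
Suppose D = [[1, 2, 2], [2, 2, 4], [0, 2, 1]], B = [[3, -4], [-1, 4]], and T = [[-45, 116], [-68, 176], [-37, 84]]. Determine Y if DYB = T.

Y = [[4, 5], [-2, 5], [-4, 3]]

Left-multiply by D⁻¹ and right-multiply by B⁻¹: Y = D⁻¹TB⁻¹.
det D = -2, so D⁻¹ = [[3, -1, -2], [1, -1/2, 0], [-2, 1, 1]].
B has determinant 8; B⁻¹ = [[1/2, 1/2], [1/8, 3/8]].
D⁻¹T = [[7, 4], [-11, 28], [-15, 28]].
Y = (D⁻¹T)B⁻¹ = [[4, 5], [-2, 5], [-4, 3]].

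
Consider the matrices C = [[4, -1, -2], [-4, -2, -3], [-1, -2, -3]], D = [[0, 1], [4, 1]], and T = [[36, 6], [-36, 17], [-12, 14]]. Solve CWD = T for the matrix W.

Isolating W: multiply by C⁻¹ from the left and D⁻¹ from the right, so W = C⁻¹TD⁻¹.
C has determinant -3; C⁻¹ = [[0, -1/3, 1/3], [3, 14/3, -20/3], [-2, -3, 4]].
det D = -4, so D⁻¹ = [[-1/4, 1/4], [1, 0]].
C⁻¹T = [[8, -1], [20, 4], [-12, -7]].
W = (C⁻¹T)D⁻¹ = [[-3, 2], [-1, 5], [-4, -3]].

W = [[-3, 2], [-1, 5], [-4, -3]]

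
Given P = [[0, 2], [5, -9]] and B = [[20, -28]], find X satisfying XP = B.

X = [[4, 4]]

Since P sits to the right of X, X = BP⁻¹.
P has determinant -10; P⁻¹ = [[9/10, 1/5], [1/2, 0]].
X = BP⁻¹ = [[20, -28]] · [[9/10, 1/5], [1/2, 0]] = [[4, 4]].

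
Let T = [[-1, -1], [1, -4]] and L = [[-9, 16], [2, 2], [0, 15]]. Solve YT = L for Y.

T is on the right of Y, so right-multiply by T⁻¹: Y = LT⁻¹.
det T = 5; the adjugate gives T⁻¹ = [[-4/5, 1/5], [-1/5, -1/5]].
Y = LT⁻¹ = [[-9, 16], [2, 2], [0, 15]] · [[-4/5, 1/5], [-1/5, -1/5]] = [[4, -5], [-2, 0], [-3, -3]].

Y = [[4, -5], [-2, 0], [-3, -3]]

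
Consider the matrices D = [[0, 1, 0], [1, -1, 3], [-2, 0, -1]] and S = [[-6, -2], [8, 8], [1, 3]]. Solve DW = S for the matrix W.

Left-multiplying both sides by D⁻¹ gives W = D⁻¹S.
det D = -5; the adjugate gives D⁻¹ = [[-1/5, -1/5, -3/5], [1, 0, 0], [2/5, 2/5, 1/5]].
W = D⁻¹S = [[-1/5, -1/5, -3/5], [1, 0, 0], [2/5, 2/5, 1/5]] · [[-6, -2], [8, 8], [1, 3]] = [[-1, -3], [-6, -2], [1, 3]].

W = [[-1, -3], [-6, -2], [1, 3]]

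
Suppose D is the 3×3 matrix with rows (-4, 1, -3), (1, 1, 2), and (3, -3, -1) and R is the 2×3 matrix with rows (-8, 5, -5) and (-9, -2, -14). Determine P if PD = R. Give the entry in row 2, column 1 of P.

D is on the right of P, so right-multiply by D⁻¹: P = RD⁻¹.
det D = 5, so D⁻¹ = [[1, 2, 1], [7/5, 13/5, 1], [-6/5, -9/5, -1]].
P = RD⁻¹ = [[-8, 5, -5], [-9, -2, -14]] · [[1, 2, 1], [7/5, 13/5, 1], [-6/5, -9/5, -1]] = [[5, 6, 2], [5, 2, 3]].

5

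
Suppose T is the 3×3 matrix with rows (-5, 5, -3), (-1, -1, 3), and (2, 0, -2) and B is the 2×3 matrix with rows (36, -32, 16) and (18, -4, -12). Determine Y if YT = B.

Since T sits to the right of Y, Y = BT⁻¹.
T has determinant 4; T⁻¹ = [[1/2, 5/2, 3], [1, 4, 9/2], [1/2, 5/2, 5/2]].
Y = BT⁻¹ = [[36, -32, 16], [18, -4, -12]] · [[1/2, 5/2, 3], [1, 4, 9/2], [1/2, 5/2, 5/2]] = [[-6, 2, 4], [-1, -1, 6]].

Y = [[-6, 2, 4], [-1, -1, 6]]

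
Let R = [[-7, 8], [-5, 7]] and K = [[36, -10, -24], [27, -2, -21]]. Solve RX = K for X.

X = [[-4, 6, 0], [1, 4, -3]]

Left-multiplying both sides by R⁻¹ gives X = R⁻¹K.
det R = -9, so R⁻¹ = [[-7/9, 8/9], [-5/9, 7/9]].
X = R⁻¹K = [[-7/9, 8/9], [-5/9, 7/9]] · [[36, -10, -24], [27, -2, -21]] = [[-4, 6, 0], [1, 4, -3]].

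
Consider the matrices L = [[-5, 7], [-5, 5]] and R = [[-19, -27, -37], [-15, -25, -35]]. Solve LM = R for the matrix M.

M = [[1, 4, 6], [-2, -1, -1]]

L is on the left of M, so left-multiply by L⁻¹: M = L⁻¹R.
L has determinant 10; L⁻¹ = [[1/2, -7/10], [1/2, -1/2]].
M = L⁻¹R = [[1/2, -7/10], [1/2, -1/2]] · [[-19, -27, -37], [-15, -25, -35]] = [[1, 4, 6], [-2, -1, -1]].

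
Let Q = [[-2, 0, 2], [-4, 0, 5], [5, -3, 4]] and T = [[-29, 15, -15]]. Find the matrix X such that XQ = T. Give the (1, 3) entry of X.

Right-multiplying both sides by Q⁻¹ gives X = TQ⁻¹.
det Q = -6, so Q⁻¹ = [[-5/2, 1, 0], [-41/6, 3, -1/3], [-2, 1, 0]].
X = TQ⁻¹ = [[-29, 15, -15]] · [[-5/2, 1, 0], [-41/6, 3, -1/3], [-2, 1, 0]] = [[0, 1, -5]].

-5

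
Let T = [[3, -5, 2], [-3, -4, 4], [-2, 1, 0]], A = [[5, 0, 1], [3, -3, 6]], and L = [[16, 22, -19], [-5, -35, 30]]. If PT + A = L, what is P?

P = [[0, -5, 2], [4, 4, 4]]

PT = L − A = [[11, 22, -20], [-8, -32, 24]].
Since T sits to the right of P, P = (L − A)T⁻¹.
T has determinant 6; T⁻¹ = [[-2/3, 1/3, -2], [-4/3, 2/3, -3], [-11/6, 7/6, -9/2]].
P = (L − A)T⁻¹ = [[0, -5, 2], [4, 4, 4]].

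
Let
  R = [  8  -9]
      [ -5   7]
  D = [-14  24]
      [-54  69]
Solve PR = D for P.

P = [[2, 6], [-3, 6]]

Right-multiplying both sides by R⁻¹ gives P = DR⁻¹.
det R = 11, so R⁻¹ = [[7/11, 9/11], [5/11, 8/11]].
P = DR⁻¹ = [[-14, 24], [-54, 69]] · [[7/11, 9/11], [5/11, 8/11]] = [[2, 6], [-3, 6]].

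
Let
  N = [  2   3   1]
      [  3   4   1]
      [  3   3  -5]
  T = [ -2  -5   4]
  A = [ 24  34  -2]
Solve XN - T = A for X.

XN = A + T = [[22, 29, 2]].
Right-multiplying both sides by N⁻¹ gives X = (A + T)N⁻¹.
det N = 5, so N⁻¹ = [[-23/5, 18/5, -1/5], [18/5, -13/5, 1/5], [-3/5, 3/5, -1/5]].
X = (A + T)N⁻¹ = [[2, 5, 1]].

X = [[2, 5, 1]]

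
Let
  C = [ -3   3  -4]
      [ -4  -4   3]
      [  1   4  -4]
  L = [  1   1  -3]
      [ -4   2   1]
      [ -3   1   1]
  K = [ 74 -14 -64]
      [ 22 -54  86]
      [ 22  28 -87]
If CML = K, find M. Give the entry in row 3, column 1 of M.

-5

Isolating M: multiply by C⁻¹ from the left and L⁻¹ from the right, so M = C⁻¹KL⁻¹.
C has determinant -3; C⁻¹ = [[-4/3, 4/3, 7/3], [13/3, -16/3, -25/3], [4, -5, -8]].
det L = -4; the adjugate gives L⁻¹ = [[-1/4, 1, -7/4], [-1/4, 2, -11/4], [-1/2, 1, -3/2]].
C⁻¹K = [[-18, 12, -3], [20, -6, -11], [10, -10, 10]].
M = (C⁻¹K)L⁻¹ = [[3, 3, 3], [2, -3, -2], [-5, 0, -5]].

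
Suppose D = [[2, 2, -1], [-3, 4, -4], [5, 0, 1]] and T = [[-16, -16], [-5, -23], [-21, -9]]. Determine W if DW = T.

W = [[-5, -3], [-1, -2], [4, 6]]

Since D multiplies W on the left, W = D⁻¹T.
D has determinant -6; D⁻¹ = [[-2/3, 1/3, 2/3], [17/6, -7/6, -11/6], [10/3, -5/3, -7/3]].
W = D⁻¹T = [[-2/3, 1/3, 2/3], [17/6, -7/6, -11/6], [10/3, -5/3, -7/3]] · [[-16, -16], [-5, -23], [-21, -9]] = [[-5, -3], [-1, -2], [4, 6]].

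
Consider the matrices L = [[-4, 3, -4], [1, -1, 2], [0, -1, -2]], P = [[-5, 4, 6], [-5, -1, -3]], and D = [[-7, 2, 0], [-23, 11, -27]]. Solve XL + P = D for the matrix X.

XL = D − P = [[-2, -2, -6], [-18, 12, -24]].
Since L sits to the right of X, X = (D − P)L⁻¹.
det L = -6; the adjugate gives L⁻¹ = [[-2/3, -5/3, -1/3], [-1/3, -4/3, -2/3], [1/6, 2/3, -1/6]].
X = (D − P)L⁻¹ = [[1, 2, 3], [4, -2, 2]].

X = [[1, 2, 3], [4, -2, 2]]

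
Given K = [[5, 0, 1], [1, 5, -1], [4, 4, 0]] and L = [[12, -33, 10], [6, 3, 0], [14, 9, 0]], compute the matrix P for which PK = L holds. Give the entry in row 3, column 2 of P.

Since K sits to the right of P, P = LK⁻¹.
det K = 4; the adjugate gives K⁻¹ = [[1, 1, -5/4], [-1, -1, 3/2], [-4, -5, 25/4]].
P = LK⁻¹ = [[12, -33, 10], [6, 3, 0], [14, 9, 0]] · [[1, 1, -5/4], [-1, -1, 3/2], [-4, -5, 25/4]] = [[5, -5, -2], [3, 3, -3], [5, 5, -4]].

5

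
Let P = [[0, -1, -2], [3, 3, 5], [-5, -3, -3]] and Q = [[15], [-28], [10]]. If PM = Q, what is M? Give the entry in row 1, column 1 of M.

Left-multiplying both sides by P⁻¹ gives M = P⁻¹Q.
det P = 4; the adjugate gives P⁻¹ = [[3/2, 3/4, 1/4], [-4, -5/2, -3/2], [3/2, 5/4, 3/4]].
M = P⁻¹Q = [[3/2, 3/4, 1/4], [-4, -5/2, -3/2], [3/2, 5/4, 3/4]] · [[15], [-28], [10]] = [[4], [-5], [-5]].

4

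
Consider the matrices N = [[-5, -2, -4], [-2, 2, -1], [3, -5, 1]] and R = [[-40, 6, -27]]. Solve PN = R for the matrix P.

P = [[6, -1, -4]]

Right-multiplying both sides by N⁻¹ gives P = RN⁻¹.
det N = 1; the adjugate gives N⁻¹ = [[-3, 22, 10], [-1, 7, 3], [4, -31, -14]].
P = RN⁻¹ = [[-40, 6, -27]] · [[-3, 22, 10], [-1, 7, 3], [4, -31, -14]] = [[6, -1, -4]].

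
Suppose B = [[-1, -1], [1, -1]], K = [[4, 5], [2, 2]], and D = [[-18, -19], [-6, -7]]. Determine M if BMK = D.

Isolating M: multiply by B⁻¹ from the left and K⁻¹ from the right, so M = B⁻¹DK⁻¹.
det B = 2; the adjugate gives B⁻¹ = [[-1/2, 1/2], [-1/2, -1/2]].
det K = -2, so K⁻¹ = [[-1, 5/2], [1, -2]].
B⁻¹D = [[6, 6], [12, 13]].
M = (B⁻¹D)K⁻¹ = [[0, 3], [1, 4]].

M = [[0, 3], [1, 4]]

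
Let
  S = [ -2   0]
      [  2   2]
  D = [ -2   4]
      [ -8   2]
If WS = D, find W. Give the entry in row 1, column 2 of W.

2

S is on the right of W, so right-multiply by S⁻¹: W = DS⁻¹.
det S = -4, so S⁻¹ = [[-1/2, 0], [1/2, 1/2]].
W = DS⁻¹ = [[-2, 4], [-8, 2]] · [[-1/2, 0], [1/2, 1/2]] = [[3, 2], [5, 1]].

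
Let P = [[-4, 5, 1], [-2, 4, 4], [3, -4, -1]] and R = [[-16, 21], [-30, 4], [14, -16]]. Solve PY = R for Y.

Since P multiplies Y on the left, Y = P⁻¹R.
det P = -2, so P⁻¹ = [[-6, -1/2, -8], [-5, -1/2, -7], [2, 1/2, 3]].
Y = P⁻¹R = [[-6, -1/2, -8], [-5, -1/2, -7], [2, 1/2, 3]] · [[-16, 21], [-30, 4], [14, -16]] = [[-1, 0], [-3, 5], [-5, -4]].

Y = [[-1, 0], [-3, 5], [-5, -4]]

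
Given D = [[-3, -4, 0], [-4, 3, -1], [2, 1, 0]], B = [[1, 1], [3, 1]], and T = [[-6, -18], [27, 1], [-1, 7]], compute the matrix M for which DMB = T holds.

Isolating M: multiply by D⁻¹ from the left and B⁻¹ from the right, so M = D⁻¹TB⁻¹.
D has determinant 5; D⁻¹ = [[1/5, 0, 4/5], [-2/5, 0, -3/5], [-2, -1, -5]].
det B = -2, so B⁻¹ = [[-1/2, 1/2], [3/2, -1/2]].
D⁻¹T = [[-2, 2], [3, 3], [-10, 0]].
M = (D⁻¹T)B⁻¹ = [[4, -2], [3, 0], [5, -5]].

M = [[4, -2], [3, 0], [5, -5]]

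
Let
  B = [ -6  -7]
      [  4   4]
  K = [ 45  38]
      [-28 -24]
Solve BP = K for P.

B is on the left of P, so left-multiply by B⁻¹: P = B⁻¹K.
B has determinant 4; B⁻¹ = [[1, 7/4], [-1, -3/2]].
P = B⁻¹K = [[1, 7/4], [-1, -3/2]] · [[45, 38], [-28, -24]] = [[-4, -4], [-3, -2]].

P = [[-4, -4], [-3, -2]]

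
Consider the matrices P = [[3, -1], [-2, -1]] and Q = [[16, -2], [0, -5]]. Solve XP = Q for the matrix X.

X = [[4, -2], [2, 3]]

Right-multiplying both sides by P⁻¹ gives X = QP⁻¹.
det P = -5; the adjugate gives P⁻¹ = [[1/5, -1/5], [-2/5, -3/5]].
X = QP⁻¹ = [[16, -2], [0, -5]] · [[1/5, -1/5], [-2/5, -3/5]] = [[4, -2], [2, 3]].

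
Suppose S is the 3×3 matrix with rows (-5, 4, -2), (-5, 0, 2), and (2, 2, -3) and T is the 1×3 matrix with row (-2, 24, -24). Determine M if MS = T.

S is on the right of M, so right-multiply by S⁻¹: M = TS⁻¹.
det S = -4; the adjugate gives S⁻¹ = [[1, -2, -2], [11/4, -19/4, -5], [5/2, -9/2, -5]].
M = TS⁻¹ = [[-2, 24, -24]] · [[1, -2, -2], [11/4, -19/4, -5], [5/2, -9/2, -5]] = [[4, -2, 4]].

M = [[4, -2, 4]]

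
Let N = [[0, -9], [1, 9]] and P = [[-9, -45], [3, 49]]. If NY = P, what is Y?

N is on the left of Y, so left-multiply by N⁻¹: Y = N⁻¹P.
N has determinant 9; N⁻¹ = [[1, 1], [-1/9, 0]].
Y = N⁻¹P = [[1, 1], [-1/9, 0]] · [[-9, -45], [3, 49]] = [[-6, 4], [1, 5]].

Y = [[-6, 4], [1, 5]]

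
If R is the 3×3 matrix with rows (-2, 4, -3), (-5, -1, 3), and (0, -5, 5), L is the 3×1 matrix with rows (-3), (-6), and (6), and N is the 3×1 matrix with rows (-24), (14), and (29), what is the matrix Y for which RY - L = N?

Y = [[1], [-4], [3]]

RY = N + L = [[-27], [8], [35]].
R is on the left of Y, so left-multiply by R⁻¹: Y = R⁻¹(N + L).
det R = 5; the adjugate gives R⁻¹ = [[2, -1, 9/5], [5, -2, 21/5], [5, -2, 22/5]].
Y = R⁻¹(N + L) = [[1], [-4], [3]].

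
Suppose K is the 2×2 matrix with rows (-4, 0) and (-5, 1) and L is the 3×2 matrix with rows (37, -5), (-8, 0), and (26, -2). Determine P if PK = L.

Since K sits to the right of P, P = LK⁻¹.
det K = -4; the adjugate gives K⁻¹ = [[-1/4, 0], [-5/4, 1]].
P = LK⁻¹ = [[37, -5], [-8, 0], [26, -2]] · [[-1/4, 0], [-5/4, 1]] = [[-3, -5], [2, 0], [-4, -2]].

P = [[-3, -5], [2, 0], [-4, -2]]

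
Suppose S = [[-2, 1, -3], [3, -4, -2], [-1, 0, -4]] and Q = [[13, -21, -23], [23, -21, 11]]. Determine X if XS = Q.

X = [[-1, 5, 4], [-5, 4, -1]]

Right-multiplying both sides by S⁻¹ gives X = QS⁻¹.
S has determinant -6; S⁻¹ = [[-8/3, -2/3, 7/3], [-7/3, -5/6, 13/6], [2/3, 1/6, -5/6]].
X = QS⁻¹ = [[13, -21, -23], [23, -21, 11]] · [[-8/3, -2/3, 7/3], [-7/3, -5/6, 13/6], [2/3, 1/6, -5/6]] = [[-1, 5, 4], [-5, 4, -1]].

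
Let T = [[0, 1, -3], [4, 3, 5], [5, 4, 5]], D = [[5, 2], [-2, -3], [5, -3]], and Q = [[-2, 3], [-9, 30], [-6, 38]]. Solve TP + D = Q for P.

P = [[0, 4], [-4, 4], [1, 1]]

TP = Q − D = [[-7, 1], [-7, 33], [-11, 41]].
Since T multiplies P on the left, P = T⁻¹(Q − D).
det T = 2; the adjugate gives T⁻¹ = [[-5/2, -17/2, 7], [5/2, 15/2, -6], [1/2, 5/2, -2]].
P = T⁻¹(Q − D) = [[0, 4], [-4, 4], [1, 1]].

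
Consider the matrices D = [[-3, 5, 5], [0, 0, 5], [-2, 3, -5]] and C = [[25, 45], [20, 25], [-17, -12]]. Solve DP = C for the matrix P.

D is on the left of P, so left-multiply by D⁻¹: P = D⁻¹C.
D has determinant -5; D⁻¹ = [[3, -8, -5], [2, -5, -3], [0, 1/5, 0]].
P = D⁻¹C = [[3, -8, -5], [2, -5, -3], [0, 1/5, 0]] · [[25, 45], [20, 25], [-17, -12]] = [[0, -5], [1, 1], [4, 5]].

P = [[0, -5], [1, 1], [4, 5]]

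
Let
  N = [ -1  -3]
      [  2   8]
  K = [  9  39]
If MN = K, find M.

M = [[3, 6]]

Since N sits to the right of M, M = KN⁻¹.
det N = -2; the adjugate gives N⁻¹ = [[-4, -3/2], [1, 1/2]].
M = KN⁻¹ = [[9, 39]] · [[-4, -3/2], [1, 1/2]] = [[3, 6]].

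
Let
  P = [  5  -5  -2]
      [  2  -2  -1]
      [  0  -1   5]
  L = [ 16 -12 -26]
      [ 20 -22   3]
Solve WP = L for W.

P is on the right of W, so right-multiply by P⁻¹: W = LP⁻¹.
det P = -1; the adjugate gives P⁻¹ = [[11, -27, -1], [10, -25, -1], [2, -5, 0]].
W = LP⁻¹ = [[16, -12, -26], [20, -22, 3]] · [[11, -27, -1], [10, -25, -1], [2, -5, 0]] = [[4, -2, -4], [6, -5, 2]].

W = [[4, -2, -4], [6, -5, 2]]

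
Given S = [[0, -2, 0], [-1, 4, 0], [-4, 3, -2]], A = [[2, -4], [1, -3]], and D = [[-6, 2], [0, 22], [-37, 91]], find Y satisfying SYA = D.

Y = [[5, 2], [4, -5], [1, -3]]

Isolating Y: multiply by S⁻¹ from the left and A⁻¹ from the right, so Y = S⁻¹DA⁻¹.
det S = 4; the adjugate gives S⁻¹ = [[-2, -1, 0], [-1/2, 0, 0], [13/4, 2, -1/2]].
det A = -2, so A⁻¹ = [[3/2, -2], [1/2, -1]].
S⁻¹D = [[12, -26], [3, -1], [-1, 5]].
Y = (S⁻¹D)A⁻¹ = [[5, 2], [4, -5], [1, -3]].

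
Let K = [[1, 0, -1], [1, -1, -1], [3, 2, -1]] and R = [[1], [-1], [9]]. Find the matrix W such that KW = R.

W = [[2], [2], [1]]

Left-multiplying both sides by K⁻¹ gives W = K⁻¹R.
det K = -2, so K⁻¹ = [[-3/2, 1, 1/2], [1, -1, 0], [-5/2, 1, 1/2]].
W = K⁻¹R = [[-3/2, 1, 1/2], [1, -1, 0], [-5/2, 1, 1/2]] · [[1], [-1], [9]] = [[2], [2], [1]].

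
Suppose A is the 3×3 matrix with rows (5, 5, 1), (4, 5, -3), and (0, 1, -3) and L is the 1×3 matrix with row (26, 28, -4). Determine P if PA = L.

P = [[2, 4, -2]]

A is on the right of P, so right-multiply by A⁻¹: P = LA⁻¹.
det A = 4; the adjugate gives A⁻¹ = [[-3, 4, -5], [3, -15/4, 19/4], [1, -5/4, 5/4]].
P = LA⁻¹ = [[26, 28, -4]] · [[-3, 4, -5], [3, -15/4, 19/4], [1, -5/4, 5/4]] = [[2, 4, -2]].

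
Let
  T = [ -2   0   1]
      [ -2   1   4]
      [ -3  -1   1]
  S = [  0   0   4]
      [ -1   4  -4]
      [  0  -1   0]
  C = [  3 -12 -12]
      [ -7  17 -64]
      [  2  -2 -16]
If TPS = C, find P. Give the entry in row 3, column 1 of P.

Isolating P: multiply by T⁻¹ from the left and S⁻¹ from the right, so P = T⁻¹CS⁻¹.
T has determinant -5; T⁻¹ = [[-1, 1/5, 1/5], [2, -1/5, -6/5], [-1, 2/5, 2/5]].
S has determinant 4; S⁻¹ = [[-1, -1, -4], [0, 0, -1], [1/4, 0, 0]].
T⁻¹C = [[-4, 15, -4], [5, -25, 8], [-5, 18, -20]].
P = (T⁻¹C)S⁻¹ = [[3, 4, 1], [-3, -5, 5], [0, 5, 2]].

0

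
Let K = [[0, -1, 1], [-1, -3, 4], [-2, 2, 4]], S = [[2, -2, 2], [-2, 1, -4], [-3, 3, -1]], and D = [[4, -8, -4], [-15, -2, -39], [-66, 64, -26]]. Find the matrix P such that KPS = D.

P = [[5, -5, -2], [-2, -4, 3], [4, 0, 3]]

Isolating P: multiply by K⁻¹ from the left and S⁻¹ from the right, so P = K⁻¹DS⁻¹.
det K = -4, so K⁻¹ = [[5, -3/2, 1/4], [1, -1/2, 1/4], [2, -1/2, 1/4]].
det S = -4; the adjugate gives S⁻¹ = [[-11/4, -1, -3/2], [-5/2, -1, -1], [3/4, 0, 1/2]].
K⁻¹D = [[26, -21, 32], [-5, 9, 9], [-1, 1, 5]].
P = (K⁻¹D)S⁻¹ = [[5, -5, -2], [-2, -4, 3], [4, 0, 3]].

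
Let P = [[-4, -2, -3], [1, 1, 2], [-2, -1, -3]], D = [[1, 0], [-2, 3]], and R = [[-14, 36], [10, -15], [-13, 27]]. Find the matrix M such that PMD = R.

M = [[-5, -2], [5, 1], [0, -2]]

M = P⁻¹RD⁻¹ (apply P⁻¹ on the left and D⁻¹ on the right).
P has determinant 3; P⁻¹ = [[-1/3, -1, -1/3], [-1/3, 2, 5/3], [1/3, 0, -2/3]].
det D = 3; the adjugate gives D⁻¹ = [[1, 0], [2/3, 1/3]].
P⁻¹R = [[-1, -6], [3, 3], [4, -6]].
M = (P⁻¹R)D⁻¹ = [[-5, -2], [5, 1], [0, -2]].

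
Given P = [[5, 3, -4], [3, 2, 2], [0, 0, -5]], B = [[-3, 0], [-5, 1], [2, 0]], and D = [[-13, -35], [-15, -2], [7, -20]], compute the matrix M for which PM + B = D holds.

PM = D − B = [[-10, -35], [-10, -3], [5, -20]].
P is on the left of M, so left-multiply by P⁻¹: M = P⁻¹(D − B).
det P = -5, so P⁻¹ = [[2, -3, -14/5], [-3, 5, 22/5], [0, 0, -1/5]].
M = P⁻¹(D − B) = [[-4, -5], [2, 2], [-1, 4]].

M = [[-4, -5], [2, 2], [-1, 4]]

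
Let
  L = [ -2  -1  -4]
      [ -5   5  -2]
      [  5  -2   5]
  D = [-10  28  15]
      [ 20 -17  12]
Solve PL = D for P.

Right-multiplying both sides by L⁻¹ gives P = DL⁻¹.
det L = 3; the adjugate gives L⁻¹ = [[7, 13/3, 22/3], [5, 10/3, 16/3], [-5, -3, -5]].
P = DL⁻¹ = [[-10, 28, 15], [20, -17, 12]] · [[7, 13/3, 22/3], [5, 10/3, 16/3], [-5, -3, -5]] = [[-5, 5, 1], [-5, -6, -4]].

P = [[-5, 5, 1], [-5, -6, -4]]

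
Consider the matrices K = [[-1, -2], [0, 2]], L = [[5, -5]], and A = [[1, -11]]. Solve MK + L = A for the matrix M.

MK = A − L = [[-4, -6]].
Since K sits to the right of M, M = (A − L)K⁻¹.
det K = -2; the adjugate gives K⁻¹ = [[-1, -1], [0, 1/2]].
M = (A − L)K⁻¹ = [[4, 1]].

M = [[4, 1]]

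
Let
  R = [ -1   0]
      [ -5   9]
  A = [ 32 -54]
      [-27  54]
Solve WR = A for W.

W = [[-2, -6], [-3, 6]]

R is on the right of W, so right-multiply by R⁻¹: W = AR⁻¹.
det R = -9, so R⁻¹ = [[-1, 0], [-5/9, 1/9]].
W = AR⁻¹ = [[32, -54], [-27, 54]] · [[-1, 0], [-5/9, 1/9]] = [[-2, -6], [-3, 6]].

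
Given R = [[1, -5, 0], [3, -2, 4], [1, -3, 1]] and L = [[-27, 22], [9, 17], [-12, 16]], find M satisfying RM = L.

M = [[3, -3], [6, -5], [3, 4]]

R is on the left of M, so left-multiply by R⁻¹: M = R⁻¹L.
R has determinant 5; R⁻¹ = [[2, 1, -4], [1/5, 1/5, -4/5], [-7/5, -2/5, 13/5]].
M = R⁻¹L = [[2, 1, -4], [1/5, 1/5, -4/5], [-7/5, -2/5, 13/5]] · [[-27, 22], [9, 17], [-12, 16]] = [[3, -3], [6, -5], [3, 4]].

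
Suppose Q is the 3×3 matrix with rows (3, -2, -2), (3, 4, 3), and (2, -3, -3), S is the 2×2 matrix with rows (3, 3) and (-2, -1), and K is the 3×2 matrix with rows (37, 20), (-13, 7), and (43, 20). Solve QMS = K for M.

Left-multiply by Q⁻¹ and right-multiply by S⁻¹: M = Q⁻¹KS⁻¹.
Q has determinant -5; Q⁻¹ = [[3/5, 0, -2/5], [-3, 1, 3], [17/5, -1, -18/5]].
det S = 3, so S⁻¹ = [[-1/3, -1], [2/3, 1]].
Q⁻¹K = [[5, 4], [5, 7], [-16, -11]].
M = (Q⁻¹K)S⁻¹ = [[1, -1], [3, 2], [-2, 5]].

M = [[1, -1], [3, 2], [-2, 5]]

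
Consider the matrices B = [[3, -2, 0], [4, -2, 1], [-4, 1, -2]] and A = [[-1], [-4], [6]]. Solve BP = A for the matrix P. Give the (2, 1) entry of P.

Left-multiplying both sides by B⁻¹ gives P = B⁻¹A.
det B = 1; the adjugate gives B⁻¹ = [[3, -4, -2], [4, -6, -3], [-4, 5, 2]].
P = B⁻¹A = [[3, -4, -2], [4, -6, -3], [-4, 5, 2]] · [[-1], [-4], [6]] = [[1], [2], [-4]].

2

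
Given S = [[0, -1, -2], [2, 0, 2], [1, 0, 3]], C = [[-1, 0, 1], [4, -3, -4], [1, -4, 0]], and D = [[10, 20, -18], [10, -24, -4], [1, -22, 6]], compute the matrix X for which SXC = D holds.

Left-multiply by S⁻¹ and right-multiply by C⁻¹: X = S⁻¹DC⁻¹.
det S = 4, so S⁻¹ = [[0, 3/4, -1/2], [-1, 1/2, -1], [0, -1/4, 1/2]].
C has determinant 3; C⁻¹ = [[-16/3, -4/3, 1], [-4/3, -1/3, 0], [-13/3, -4/3, 1]].
S⁻¹D = [[7, -7, -6], [-6, -10, 10], [-2, -5, 4]].
X = (S⁻¹D)C⁻¹ = [[-2, 1, 1], [2, -2, 4], [0, -1, 2]].

X = [[-2, 1, 1], [2, -2, 4], [0, -1, 2]]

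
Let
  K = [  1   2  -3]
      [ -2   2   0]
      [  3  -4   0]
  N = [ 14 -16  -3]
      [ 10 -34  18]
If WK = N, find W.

W = [[1, 1, 5], [-6, 1, 6]]

Since K sits to the right of W, W = NK⁻¹.
det K = -6, so K⁻¹ = [[0, -2, -1], [0, -3/2, -1], [-1/3, -5/3, -1]].
W = NK⁻¹ = [[14, -16, -3], [10, -34, 18]] · [[0, -2, -1], [0, -3/2, -1], [-1/3, -5/3, -1]] = [[1, 1, 5], [-6, 1, 6]].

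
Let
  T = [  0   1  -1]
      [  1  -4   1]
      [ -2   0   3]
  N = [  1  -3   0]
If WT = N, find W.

W = [[1, 1, 0]]

T is on the right of W, so right-multiply by T⁻¹: W = NT⁻¹.
T has determinant 3; T⁻¹ = [[-4, -1, -1], [-5/3, -2/3, -1/3], [-8/3, -2/3, -1/3]].
W = NT⁻¹ = [[1, -3, 0]] · [[-4, -1, -1], [-5/3, -2/3, -1/3], [-8/3, -2/3, -1/3]] = [[1, 1, 0]].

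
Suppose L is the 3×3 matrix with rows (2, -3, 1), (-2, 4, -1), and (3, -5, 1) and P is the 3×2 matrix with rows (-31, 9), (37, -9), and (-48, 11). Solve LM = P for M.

M = [[-5, 2], [6, 0], [-3, 5]]

Left-multiplying both sides by L⁻¹ gives M = L⁻¹P.
det L = -1; the adjugate gives L⁻¹ = [[1, 2, 1], [1, 1, 0], [2, -1, -2]].
M = L⁻¹P = [[1, 2, 1], [1, 1, 0], [2, -1, -2]] · [[-31, 9], [37, -9], [-48, 11]] = [[-5, 2], [6, 0], [-3, 5]].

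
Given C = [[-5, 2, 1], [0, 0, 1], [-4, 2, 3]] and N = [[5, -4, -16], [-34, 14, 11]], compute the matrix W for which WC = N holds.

Since C sits to the right of W, W = NC⁻¹.
det C = 2, so C⁻¹ = [[-1, -2, 1], [-2, -11/2, 5/2], [0, 1, 0]].
W = NC⁻¹ = [[5, -4, -16], [-34, 14, 11]] · [[-1, -2, 1], [-2, -11/2, 5/2], [0, 1, 0]] = [[3, -4, -5], [6, 2, 1]].

W = [[3, -4, -5], [6, 2, 1]]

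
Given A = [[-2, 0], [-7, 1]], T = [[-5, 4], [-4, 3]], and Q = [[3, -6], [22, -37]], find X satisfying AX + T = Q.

X = [[-4, 5], [-2, -5]]

AX = Q − T = [[8, -10], [26, -40]].
Since A multiplies X on the left, X = A⁻¹(Q − T).
det A = -2, so A⁻¹ = [[-1/2, 0], [-7/2, 1]].
X = A⁻¹(Q − T) = [[-4, 5], [-2, -5]].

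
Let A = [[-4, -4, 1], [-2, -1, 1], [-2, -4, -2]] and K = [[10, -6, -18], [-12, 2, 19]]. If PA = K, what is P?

P = [[-2, -6, 5], [5, 2, -6]]

Since A sits to the right of P, P = KA⁻¹.
A has determinant 6; A⁻¹ = [[1, -2, -1/2], [-1, 5/3, 1/3], [1, -4/3, -2/3]].
P = KA⁻¹ = [[10, -6, -18], [-12, 2, 19]] · [[1, -2, -1/2], [-1, 5/3, 1/3], [1, -4/3, -2/3]] = [[-2, -6, 5], [5, 2, -6]].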